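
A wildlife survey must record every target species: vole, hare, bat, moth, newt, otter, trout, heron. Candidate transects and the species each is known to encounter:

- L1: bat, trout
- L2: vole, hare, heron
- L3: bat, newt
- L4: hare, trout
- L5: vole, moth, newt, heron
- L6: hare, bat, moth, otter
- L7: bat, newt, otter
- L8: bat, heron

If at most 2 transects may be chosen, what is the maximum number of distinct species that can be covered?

7

Choosing L5, L6 covers {vole, hare, bat, moth, newt, otter, heron} — 7 species.
No choice of 2 transects does better; here trout is left uncovered.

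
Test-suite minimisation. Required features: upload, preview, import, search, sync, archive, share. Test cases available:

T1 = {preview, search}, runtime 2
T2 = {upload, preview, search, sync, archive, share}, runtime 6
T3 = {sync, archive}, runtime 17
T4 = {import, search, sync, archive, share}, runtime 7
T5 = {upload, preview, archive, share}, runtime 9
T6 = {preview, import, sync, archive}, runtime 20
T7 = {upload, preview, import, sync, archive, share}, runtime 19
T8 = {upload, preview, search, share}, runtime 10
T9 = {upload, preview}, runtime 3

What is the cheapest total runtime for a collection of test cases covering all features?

T4, T9 cover every feature at runtime 7 + 3 = 10.
Any cover uses at least 2 test cases; among all covering selections none totals below 10.
Greedy by coverage-per-runtime would pick T1, T2, T4 for 15 — worse than the optimum 10.

10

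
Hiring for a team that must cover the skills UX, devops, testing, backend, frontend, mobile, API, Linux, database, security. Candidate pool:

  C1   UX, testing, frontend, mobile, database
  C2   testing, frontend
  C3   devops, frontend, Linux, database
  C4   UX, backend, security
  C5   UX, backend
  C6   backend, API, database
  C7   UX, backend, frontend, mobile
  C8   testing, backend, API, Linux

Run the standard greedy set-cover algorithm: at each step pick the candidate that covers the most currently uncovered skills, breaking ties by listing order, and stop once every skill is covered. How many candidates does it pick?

4

Pick 1: C1 covers 5 new skills (UX, testing, frontend, mobile, database).
Pick 2: C8 covers 3 new skills (backend, API, Linux).
Pick 3: C3 covers 1 new skills (devops).
Pick 4: C4 covers 1 new skills (security).
Greedy uses 4 candidates.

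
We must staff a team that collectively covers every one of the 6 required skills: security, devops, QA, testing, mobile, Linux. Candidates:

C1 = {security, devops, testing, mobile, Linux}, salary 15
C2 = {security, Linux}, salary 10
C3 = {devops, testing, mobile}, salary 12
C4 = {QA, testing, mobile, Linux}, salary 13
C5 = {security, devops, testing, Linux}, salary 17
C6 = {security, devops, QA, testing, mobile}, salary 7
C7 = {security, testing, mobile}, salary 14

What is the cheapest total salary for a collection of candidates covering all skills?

C2, C6 cover every skill at salary 10 + 7 = 17.
Any cover uses at least 2 candidates; among all covering selections none totals below 17.

17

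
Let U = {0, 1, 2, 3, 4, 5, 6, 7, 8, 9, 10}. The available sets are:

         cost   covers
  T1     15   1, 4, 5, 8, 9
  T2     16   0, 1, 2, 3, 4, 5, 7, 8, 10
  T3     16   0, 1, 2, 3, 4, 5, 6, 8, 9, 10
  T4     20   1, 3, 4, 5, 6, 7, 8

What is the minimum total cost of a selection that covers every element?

T2, T3 cover every element at cost 16 + 16 = 32.
Any cover uses at least 2 sets; among all covering selections none totals below 32.

32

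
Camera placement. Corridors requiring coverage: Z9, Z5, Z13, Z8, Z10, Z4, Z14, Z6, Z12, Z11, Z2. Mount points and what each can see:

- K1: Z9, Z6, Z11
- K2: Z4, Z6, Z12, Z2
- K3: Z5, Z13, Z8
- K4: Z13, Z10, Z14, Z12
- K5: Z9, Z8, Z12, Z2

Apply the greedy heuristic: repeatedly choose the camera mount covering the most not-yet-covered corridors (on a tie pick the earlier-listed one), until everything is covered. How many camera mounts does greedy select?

4

Pick 1: K2 covers 4 new corridors (Z4, Z6, Z12, Z2).
Pick 2: K3 covers 3 new corridors (Z5, Z13, Z8).
Pick 3: K1 covers 2 new corridors (Z9, Z11).
Pick 4: K4 covers 2 new corridors (Z10, Z14).
Greedy uses 4 camera mounts.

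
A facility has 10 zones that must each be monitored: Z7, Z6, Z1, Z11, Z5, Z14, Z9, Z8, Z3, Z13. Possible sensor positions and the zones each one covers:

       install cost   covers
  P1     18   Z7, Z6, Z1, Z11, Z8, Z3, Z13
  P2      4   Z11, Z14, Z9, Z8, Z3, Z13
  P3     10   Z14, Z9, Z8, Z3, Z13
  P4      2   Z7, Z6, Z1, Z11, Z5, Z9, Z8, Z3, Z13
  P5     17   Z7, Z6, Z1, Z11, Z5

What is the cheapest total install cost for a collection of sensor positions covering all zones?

6

P2, P4 cover every zone at install cost 4 + 2 = 6.
Any cover uses at least 2 sensor positions; among all covering selections none totals below 6.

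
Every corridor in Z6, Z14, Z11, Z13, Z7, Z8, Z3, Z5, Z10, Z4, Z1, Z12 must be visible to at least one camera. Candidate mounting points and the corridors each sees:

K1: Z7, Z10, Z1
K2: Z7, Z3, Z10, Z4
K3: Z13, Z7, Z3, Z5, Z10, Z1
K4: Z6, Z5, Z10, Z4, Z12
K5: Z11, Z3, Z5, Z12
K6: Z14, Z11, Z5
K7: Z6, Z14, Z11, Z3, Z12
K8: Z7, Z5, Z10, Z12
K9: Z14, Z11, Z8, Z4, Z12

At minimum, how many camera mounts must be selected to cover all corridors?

3

K3, K4, K9 together cover {Z6, Z14, Z11, Z13, Z7, Z8, Z3, Z5, Z10, Z4, Z1, Z12} — every corridor.
No 2 of the 9 camera mounts cover everything (all 36 pairs fall short), so 3 is minimum.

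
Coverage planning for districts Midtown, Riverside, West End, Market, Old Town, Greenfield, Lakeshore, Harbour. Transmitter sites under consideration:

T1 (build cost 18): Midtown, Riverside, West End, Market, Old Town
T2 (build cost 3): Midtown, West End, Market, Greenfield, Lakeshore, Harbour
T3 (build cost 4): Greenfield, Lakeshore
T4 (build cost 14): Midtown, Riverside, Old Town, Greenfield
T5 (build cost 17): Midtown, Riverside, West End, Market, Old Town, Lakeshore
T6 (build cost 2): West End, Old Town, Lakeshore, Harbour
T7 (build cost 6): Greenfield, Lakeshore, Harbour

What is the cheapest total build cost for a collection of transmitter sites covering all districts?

T2, T4 cover every district at build cost 3 + 14 = 17.
Any cover uses at least 2 transmitter sites; among all covering selections none totals below 17.
Greedy by coverage-per-build cost would pick T2, T6, T4 for 19 — worse than the optimum 17.

17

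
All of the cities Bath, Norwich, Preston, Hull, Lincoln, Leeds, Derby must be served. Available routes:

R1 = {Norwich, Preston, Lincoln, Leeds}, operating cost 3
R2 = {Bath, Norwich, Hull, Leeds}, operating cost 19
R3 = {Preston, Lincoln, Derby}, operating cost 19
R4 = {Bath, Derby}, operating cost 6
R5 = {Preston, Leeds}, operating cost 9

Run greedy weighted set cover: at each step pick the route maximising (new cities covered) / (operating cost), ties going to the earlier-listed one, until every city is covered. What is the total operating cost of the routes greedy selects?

28

Pick 1: R1 adds 4 new (Norwich, Preston, Lincoln, Leeds) at operating cost 3 (ratio 4/3).
Pick 2: R4 adds 2 new (Bath, Derby) at operating cost 6 (ratio 2/6).
Pick 3: R2 adds 1 new (Hull) at operating cost 19 (ratio 1/19).
Greedy total operating cost: 3 + 6 + 19 = 28.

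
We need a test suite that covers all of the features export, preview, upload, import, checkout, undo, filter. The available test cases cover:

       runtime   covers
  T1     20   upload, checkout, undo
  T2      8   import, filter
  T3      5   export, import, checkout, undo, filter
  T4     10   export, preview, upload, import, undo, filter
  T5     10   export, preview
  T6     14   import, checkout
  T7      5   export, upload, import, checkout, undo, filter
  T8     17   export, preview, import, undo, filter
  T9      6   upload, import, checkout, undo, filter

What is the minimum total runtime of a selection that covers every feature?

15

T3, T4 cover every feature at runtime 5 + 10 = 15.
Any cover uses at least 2 test cases; among all covering selections none totals below 15.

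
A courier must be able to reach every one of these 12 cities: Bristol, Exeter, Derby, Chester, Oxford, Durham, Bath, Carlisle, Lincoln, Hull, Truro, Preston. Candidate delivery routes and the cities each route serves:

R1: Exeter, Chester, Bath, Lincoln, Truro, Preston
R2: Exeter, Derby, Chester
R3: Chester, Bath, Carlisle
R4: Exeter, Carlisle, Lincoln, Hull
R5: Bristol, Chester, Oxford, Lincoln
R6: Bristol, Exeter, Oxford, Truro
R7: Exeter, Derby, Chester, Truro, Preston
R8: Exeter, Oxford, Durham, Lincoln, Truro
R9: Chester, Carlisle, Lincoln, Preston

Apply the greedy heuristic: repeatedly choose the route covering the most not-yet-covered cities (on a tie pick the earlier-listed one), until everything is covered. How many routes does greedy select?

Pick 1: R1 covers 6 new cities (Exeter, Chester, Bath, Lincoln, Truro, Preston).
Pick 2: R4 covers 2 new cities (Carlisle, Hull).
Pick 3: R5 covers 2 new cities (Bristol, Oxford).
Pick 4: R2 covers 1 new cities (Derby).
Pick 5: R8 covers 1 new cities (Durham).
Greedy uses 5 routes.

5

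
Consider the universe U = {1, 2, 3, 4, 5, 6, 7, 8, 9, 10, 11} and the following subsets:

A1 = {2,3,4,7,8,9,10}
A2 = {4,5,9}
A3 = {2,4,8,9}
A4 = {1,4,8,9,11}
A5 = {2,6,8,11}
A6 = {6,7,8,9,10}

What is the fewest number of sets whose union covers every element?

A1, A2, A4, A5 together cover {1, 2, 3, 4, 5, 6, 7, 8, 9, 10, 11} — every element.
No 3 of the 6 sets cover everything (all 20 triples fall short), so 4 is minimum.

4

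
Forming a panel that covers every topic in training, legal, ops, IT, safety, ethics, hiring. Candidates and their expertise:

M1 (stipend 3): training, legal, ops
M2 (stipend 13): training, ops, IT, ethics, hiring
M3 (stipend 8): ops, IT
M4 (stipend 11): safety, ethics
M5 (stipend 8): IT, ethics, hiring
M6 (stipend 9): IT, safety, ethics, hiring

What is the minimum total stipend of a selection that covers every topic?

M1, M6 cover every topic at stipend 3 + 9 = 12.
Any cover uses at least 2 members; among all covering selections none totals below 12.

12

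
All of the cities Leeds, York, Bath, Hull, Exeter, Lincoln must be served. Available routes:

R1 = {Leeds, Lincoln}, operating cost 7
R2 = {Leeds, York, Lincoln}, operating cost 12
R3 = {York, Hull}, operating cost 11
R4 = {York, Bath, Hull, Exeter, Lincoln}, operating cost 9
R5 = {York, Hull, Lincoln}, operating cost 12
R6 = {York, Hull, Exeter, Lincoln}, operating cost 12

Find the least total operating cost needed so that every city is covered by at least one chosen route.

16

R1, R4 cover every city at operating cost 7 + 9 = 16.
Any cover uses at least 2 routes; among all covering selections none totals below 16.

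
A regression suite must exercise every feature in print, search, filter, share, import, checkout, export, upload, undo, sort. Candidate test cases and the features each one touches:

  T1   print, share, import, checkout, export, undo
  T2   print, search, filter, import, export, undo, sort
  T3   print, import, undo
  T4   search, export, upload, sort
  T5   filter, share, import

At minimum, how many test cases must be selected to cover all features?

T1, T2, T4 together cover {print, search, filter, share, import, checkout, export, upload, undo, sort} — every feature.
No 2 of the 5 test cases cover everything (all 10 pairs fall short), so 3 is minimum.

3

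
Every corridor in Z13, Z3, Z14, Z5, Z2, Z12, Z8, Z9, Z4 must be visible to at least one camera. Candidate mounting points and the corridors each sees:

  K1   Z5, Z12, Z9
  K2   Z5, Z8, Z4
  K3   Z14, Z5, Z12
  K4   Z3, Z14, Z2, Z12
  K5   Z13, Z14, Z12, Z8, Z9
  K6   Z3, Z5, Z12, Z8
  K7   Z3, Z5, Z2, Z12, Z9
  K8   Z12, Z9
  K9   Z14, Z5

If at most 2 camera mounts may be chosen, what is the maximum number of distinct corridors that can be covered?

8

Choosing K5, K7 covers {Z13, Z3, Z14, Z5, Z2, Z12, Z8, Z9} — 8 corridors.
No choice of 2 camera mounts does better; here Z4 is left uncovered.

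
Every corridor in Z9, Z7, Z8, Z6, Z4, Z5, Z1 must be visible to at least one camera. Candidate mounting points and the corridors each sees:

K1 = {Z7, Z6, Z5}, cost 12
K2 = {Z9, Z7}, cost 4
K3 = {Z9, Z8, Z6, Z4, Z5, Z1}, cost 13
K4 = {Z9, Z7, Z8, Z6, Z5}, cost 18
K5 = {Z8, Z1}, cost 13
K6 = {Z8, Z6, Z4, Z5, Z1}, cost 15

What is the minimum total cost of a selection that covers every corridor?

17

K2, K3 cover every corridor at cost 4 + 13 = 17.
Any cover uses at least 2 camera mounts; among all covering selections none totals below 17.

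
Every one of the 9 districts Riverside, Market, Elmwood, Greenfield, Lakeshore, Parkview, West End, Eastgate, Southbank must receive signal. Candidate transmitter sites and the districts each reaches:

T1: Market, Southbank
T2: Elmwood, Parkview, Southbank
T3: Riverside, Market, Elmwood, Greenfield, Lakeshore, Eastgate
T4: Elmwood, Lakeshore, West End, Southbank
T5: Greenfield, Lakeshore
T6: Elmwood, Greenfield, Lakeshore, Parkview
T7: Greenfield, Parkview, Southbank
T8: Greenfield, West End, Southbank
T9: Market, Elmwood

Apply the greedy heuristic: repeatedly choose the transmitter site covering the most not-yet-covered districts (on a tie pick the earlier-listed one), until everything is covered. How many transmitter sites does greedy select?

3

Pick 1: T3 covers 6 new districts (Riverside, Market, Elmwood, Greenfield, Lakeshore, Eastgate).
Pick 2: T2 covers 2 new districts (Parkview, Southbank).
Pick 3: T4 covers 1 new districts (West End).
Greedy uses 3 transmitter sites.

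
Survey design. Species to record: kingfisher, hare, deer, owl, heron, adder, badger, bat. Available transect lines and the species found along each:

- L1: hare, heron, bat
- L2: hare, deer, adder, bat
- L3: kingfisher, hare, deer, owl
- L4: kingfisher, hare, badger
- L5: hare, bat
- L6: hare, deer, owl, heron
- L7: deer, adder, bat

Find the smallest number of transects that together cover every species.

L2, L4, L6 together cover {kingfisher, hare, deer, owl, heron, adder, badger, bat} — every species.
No 2 of the 7 transects cover everything (all 21 pairs fall short), so 3 is minimum.
Greedy (largest uncovered first) would take L2, L3, L1, L4 — 4 transects — but 3 suffice.

3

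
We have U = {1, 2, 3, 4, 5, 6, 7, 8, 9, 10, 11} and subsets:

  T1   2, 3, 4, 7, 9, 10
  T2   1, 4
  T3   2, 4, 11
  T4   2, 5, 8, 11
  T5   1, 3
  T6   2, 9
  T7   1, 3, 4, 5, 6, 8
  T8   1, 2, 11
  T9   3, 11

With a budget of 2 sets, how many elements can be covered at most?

10

Choosing T1, T7 covers {1, 2, 3, 4, 5, 6, 7, 8, 9, 10} — 10 elements.
No choice of 2 sets does better; here 11 is left uncovered.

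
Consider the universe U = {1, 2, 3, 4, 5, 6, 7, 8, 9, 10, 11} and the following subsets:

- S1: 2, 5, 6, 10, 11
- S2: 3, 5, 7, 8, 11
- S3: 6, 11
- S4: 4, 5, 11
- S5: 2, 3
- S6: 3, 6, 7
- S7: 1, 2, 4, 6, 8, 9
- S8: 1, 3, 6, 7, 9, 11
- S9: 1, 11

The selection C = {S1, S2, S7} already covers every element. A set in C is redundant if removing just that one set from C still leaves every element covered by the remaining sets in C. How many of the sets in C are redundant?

Drop S1: 10 uncovered — not redundant.
Drop S2: 3, 7 uncovered — not redundant.
Drop S7: 1, 4, 9 uncovered — not redundant.
None of the sets in C is redundant.

0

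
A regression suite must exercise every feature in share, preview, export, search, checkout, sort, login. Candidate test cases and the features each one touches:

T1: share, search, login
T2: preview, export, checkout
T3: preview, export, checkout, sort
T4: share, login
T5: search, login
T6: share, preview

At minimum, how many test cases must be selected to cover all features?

T1, T3 together cover {share, preview, export, search, checkout, sort, login} — every feature.
No single test case contains all 7 features, so 2 is optimal.

2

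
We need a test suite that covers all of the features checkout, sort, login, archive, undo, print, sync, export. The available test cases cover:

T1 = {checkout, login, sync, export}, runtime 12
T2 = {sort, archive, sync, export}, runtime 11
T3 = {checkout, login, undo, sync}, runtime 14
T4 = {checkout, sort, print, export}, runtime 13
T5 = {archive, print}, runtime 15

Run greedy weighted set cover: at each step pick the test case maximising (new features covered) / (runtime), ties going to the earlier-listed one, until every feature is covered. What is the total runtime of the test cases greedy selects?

Pick 1: T2 adds 4 new (sort, archive, sync, export) at runtime 11 (ratio 4/11).
Pick 2: T3 adds 3 new (checkout, login, undo) at runtime 14 (ratio 3/14).
Pick 3: T4 adds 1 new (print) at runtime 13 (ratio 1/13).
Greedy total runtime: 11 + 14 + 13 = 38.

38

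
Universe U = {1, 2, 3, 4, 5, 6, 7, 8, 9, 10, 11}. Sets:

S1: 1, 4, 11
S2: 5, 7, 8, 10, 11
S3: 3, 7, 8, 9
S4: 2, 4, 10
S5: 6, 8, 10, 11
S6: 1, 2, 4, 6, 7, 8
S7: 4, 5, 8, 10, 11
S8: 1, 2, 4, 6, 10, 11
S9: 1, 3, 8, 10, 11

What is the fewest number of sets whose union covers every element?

S2, S3, S6 together cover {1, 2, 3, 4, 5, 6, 7, 8, 9, 10, 11} — every element.
No 2 of the 9 sets cover everything (all 36 pairs fall short), so 3 is minimum.

3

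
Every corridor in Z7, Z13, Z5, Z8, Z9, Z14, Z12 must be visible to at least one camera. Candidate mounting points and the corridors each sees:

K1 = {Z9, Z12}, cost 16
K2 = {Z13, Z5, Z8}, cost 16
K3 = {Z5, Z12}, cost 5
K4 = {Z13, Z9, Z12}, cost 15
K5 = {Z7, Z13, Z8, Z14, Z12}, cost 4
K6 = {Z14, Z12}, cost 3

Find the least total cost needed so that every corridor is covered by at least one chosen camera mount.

24

K3, K4, K5 cover every corridor at cost 5 + 15 + 4 = 24.
Any cover uses at least 3 camera mounts; among all covering selections none totals below 24.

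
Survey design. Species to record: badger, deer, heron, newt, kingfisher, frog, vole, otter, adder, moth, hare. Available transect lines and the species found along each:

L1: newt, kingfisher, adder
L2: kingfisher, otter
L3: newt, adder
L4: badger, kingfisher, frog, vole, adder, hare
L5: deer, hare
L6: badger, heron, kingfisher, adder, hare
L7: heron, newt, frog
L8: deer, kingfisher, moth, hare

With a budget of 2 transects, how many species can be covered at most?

8

Choosing L4, L7 covers {badger, heron, newt, kingfisher, frog, vole, adder, hare} — 8 species.
No choice of 2 transects does better; here deer, otter, moth are left uncovered.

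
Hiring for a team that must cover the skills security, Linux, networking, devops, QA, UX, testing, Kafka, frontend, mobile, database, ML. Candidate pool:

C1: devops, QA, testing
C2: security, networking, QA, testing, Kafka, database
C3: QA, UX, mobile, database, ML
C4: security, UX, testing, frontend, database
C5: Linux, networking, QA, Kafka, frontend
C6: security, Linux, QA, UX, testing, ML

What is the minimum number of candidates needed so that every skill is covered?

4

C1, C2, C3, C5 together cover {security, Linux, networking, devops, QA, UX, testing, Kafka, frontend, mobile, database, ML} — every skill.
No 3 of the 6 candidates cover everything (all 20 triples fall short), so 4 is minimum.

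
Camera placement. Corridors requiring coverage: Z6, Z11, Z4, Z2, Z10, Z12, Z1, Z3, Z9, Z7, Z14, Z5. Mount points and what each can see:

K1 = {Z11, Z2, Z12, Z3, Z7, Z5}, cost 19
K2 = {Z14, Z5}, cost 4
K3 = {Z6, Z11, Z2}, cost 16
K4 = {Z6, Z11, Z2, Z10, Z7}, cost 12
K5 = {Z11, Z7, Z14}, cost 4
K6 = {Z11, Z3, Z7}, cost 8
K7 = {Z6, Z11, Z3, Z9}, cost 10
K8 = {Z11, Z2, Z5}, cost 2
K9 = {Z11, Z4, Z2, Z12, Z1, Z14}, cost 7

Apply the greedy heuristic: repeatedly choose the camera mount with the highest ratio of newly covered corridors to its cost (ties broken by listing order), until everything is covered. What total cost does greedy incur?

35

Pick 1: K8 adds 3 new (Z11, Z2, Z5) at cost 2 (ratio 3/2).
Pick 2: K9 adds 4 new (Z4, Z12, Z1, Z14) at cost 7 (ratio 4/7).
Pick 3: K7 adds 3 new (Z6, Z3, Z9) at cost 10 (ratio 3/10).
Pick 4: K5 adds 1 new (Z7) at cost 4 (ratio 1/4).
Pick 5: K4 adds 1 new (Z10) at cost 12 (ratio 1/12).
Greedy total cost: 2 + 7 + 10 + 4 + 12 = 35. (The true optimum is 31, so greedy overshoots here.)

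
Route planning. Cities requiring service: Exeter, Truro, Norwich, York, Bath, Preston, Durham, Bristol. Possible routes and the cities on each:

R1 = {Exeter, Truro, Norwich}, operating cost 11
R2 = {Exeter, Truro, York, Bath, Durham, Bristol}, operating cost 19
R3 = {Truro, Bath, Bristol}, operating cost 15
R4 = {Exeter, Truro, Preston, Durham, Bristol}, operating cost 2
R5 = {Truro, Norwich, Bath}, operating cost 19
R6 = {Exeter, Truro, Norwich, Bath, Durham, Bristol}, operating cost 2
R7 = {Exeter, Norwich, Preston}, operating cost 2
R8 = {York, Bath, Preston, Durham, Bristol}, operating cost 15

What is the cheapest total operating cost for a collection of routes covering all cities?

17

R6, R8 cover every city at operating cost 2 + 15 = 17.
Any cover uses at least 2 routes; among all covering selections none totals below 17.
Greedy by coverage-per-operating cost would pick R6, R4, R8 for 19 — worse than the optimum 17.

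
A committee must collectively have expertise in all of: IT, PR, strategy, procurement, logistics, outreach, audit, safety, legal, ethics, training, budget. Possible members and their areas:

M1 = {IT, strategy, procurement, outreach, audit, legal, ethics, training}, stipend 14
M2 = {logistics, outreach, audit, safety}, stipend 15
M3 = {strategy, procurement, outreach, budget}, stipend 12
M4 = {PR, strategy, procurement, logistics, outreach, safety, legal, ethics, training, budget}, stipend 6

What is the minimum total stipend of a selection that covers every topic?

20

M1, M4 cover every topic at stipend 14 + 6 = 20.
Any cover uses at least 2 members; among all covering selections none totals below 20.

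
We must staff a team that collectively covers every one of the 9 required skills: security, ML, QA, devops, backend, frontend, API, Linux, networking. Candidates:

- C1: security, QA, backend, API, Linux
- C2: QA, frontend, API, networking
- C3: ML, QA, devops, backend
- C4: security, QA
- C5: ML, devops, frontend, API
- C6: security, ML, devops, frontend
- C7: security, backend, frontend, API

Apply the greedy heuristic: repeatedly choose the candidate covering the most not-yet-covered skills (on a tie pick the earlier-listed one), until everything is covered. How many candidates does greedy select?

Pick 1: C1 covers 5 new skills (security, QA, backend, API, Linux).
Pick 2: C5 covers 3 new skills (ML, devops, frontend).
Pick 3: C2 covers 1 new skills (networking).
Greedy uses 3 candidates.

3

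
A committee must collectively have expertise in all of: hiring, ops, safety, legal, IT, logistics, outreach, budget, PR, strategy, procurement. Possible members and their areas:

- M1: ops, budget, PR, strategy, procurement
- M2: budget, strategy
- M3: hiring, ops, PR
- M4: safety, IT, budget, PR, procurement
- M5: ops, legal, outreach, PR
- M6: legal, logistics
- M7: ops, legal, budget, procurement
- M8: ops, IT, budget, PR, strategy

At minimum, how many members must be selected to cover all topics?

M1, M3, M4, M5, M6 together cover {hiring, ops, safety, legal, IT, logistics, outreach, budget, PR, strategy, procurement} — every topic.
No 4 of the 8 members cover everything (all 70 size-4 selections fall short), so 5 is minimum.

5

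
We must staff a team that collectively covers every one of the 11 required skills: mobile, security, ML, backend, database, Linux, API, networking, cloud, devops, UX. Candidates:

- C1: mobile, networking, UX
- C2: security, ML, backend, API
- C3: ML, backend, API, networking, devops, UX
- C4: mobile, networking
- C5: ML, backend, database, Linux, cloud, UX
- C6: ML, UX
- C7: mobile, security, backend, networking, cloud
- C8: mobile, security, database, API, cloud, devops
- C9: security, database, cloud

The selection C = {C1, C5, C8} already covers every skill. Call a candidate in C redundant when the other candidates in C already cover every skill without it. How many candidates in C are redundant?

0

Drop C1: networking uncovered — not redundant.
Drop C5: ML, backend, Linux uncovered — not redundant.
Drop C8: security, API, devops uncovered — not redundant.
None of the candidates in C is redundant.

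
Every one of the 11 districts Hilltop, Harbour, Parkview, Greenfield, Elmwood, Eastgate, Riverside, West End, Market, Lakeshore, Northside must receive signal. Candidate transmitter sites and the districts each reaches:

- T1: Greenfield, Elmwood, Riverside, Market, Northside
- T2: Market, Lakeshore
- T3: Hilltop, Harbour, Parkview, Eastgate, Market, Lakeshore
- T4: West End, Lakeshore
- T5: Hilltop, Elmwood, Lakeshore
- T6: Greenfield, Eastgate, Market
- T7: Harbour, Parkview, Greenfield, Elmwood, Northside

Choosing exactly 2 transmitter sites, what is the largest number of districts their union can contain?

10

Choosing T1, T3 covers {Hilltop, Harbour, Parkview, Greenfield, Elmwood, Eastgate, Riverside, Market, Lakeshore, Northside} — 10 districts.
No choice of 2 transmitter sites does better; here West End is left uncovered.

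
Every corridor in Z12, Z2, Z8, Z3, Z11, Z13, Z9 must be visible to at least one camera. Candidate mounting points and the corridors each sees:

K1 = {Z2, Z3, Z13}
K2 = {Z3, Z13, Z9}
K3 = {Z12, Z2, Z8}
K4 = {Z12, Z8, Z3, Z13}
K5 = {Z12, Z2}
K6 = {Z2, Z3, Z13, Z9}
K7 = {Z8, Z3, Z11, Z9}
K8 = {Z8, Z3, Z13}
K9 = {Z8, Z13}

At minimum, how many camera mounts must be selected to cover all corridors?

3

K1, K3, K7 together cover {Z12, Z2, Z8, Z3, Z11, Z13, Z9} — every corridor.
No 2 of the 9 camera mounts cover everything (all 36 pairs fall short), so 3 is minimum.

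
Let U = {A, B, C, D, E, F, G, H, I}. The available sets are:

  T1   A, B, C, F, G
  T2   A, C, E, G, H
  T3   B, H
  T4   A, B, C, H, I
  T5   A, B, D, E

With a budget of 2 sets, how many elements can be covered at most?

Choosing T1, T2 covers {A, B, C, E, F, G, H} — 7 elements.
No choice of 2 sets does better; here D, I are left uncovered.

7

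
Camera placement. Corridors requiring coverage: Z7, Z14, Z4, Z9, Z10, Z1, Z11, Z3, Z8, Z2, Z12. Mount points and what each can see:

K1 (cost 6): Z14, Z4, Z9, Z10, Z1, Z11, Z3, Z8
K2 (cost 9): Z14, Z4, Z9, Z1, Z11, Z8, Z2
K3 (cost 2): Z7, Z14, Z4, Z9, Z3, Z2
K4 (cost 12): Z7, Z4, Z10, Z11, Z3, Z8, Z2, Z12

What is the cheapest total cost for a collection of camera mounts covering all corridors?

K1, K4 cover every corridor at cost 6 + 12 = 18.
Any cover uses at least 2 camera mounts; among all covering selections none totals below 18.

18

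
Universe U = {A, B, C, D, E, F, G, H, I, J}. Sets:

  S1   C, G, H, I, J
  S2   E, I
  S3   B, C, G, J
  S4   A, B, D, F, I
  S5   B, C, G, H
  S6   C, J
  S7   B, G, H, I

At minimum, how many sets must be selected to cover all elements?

3

S1, S2, S4 together cover {A, B, C, D, E, F, G, H, I, J} — every element.
No 2 of the 7 sets cover everything (all 21 pairs fall short), so 3 is minimum.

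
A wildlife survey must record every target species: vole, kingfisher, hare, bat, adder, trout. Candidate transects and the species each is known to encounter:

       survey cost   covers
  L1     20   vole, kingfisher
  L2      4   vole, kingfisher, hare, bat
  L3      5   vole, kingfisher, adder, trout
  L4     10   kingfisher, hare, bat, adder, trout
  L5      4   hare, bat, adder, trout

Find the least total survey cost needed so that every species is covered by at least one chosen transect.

8

L2, L5 cover every species at survey cost 4 + 4 = 8.
Any cover uses at least 2 transects; among all covering selections none totals below 8.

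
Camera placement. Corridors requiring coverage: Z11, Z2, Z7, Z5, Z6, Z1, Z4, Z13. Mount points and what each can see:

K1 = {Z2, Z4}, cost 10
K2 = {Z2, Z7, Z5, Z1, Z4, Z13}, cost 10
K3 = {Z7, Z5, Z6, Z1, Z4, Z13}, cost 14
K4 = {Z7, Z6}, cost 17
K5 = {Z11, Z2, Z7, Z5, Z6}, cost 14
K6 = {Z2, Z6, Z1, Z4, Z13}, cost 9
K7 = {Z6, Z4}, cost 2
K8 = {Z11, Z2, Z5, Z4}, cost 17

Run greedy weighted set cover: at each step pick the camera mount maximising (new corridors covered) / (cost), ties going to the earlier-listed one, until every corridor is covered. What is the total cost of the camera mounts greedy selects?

26

Pick 1: K7 adds 2 new (Z6, Z4) at cost 2 (ratio 2/2).
Pick 2: K2 adds 5 new (Z2, Z7, Z5, Z1, Z13) at cost 10 (ratio 5/10).
Pick 3: K5 adds 1 new (Z11) at cost 14 (ratio 1/14).
Greedy total cost: 2 + 10 + 14 = 26. (The true optimum is 23, so greedy overshoots here.)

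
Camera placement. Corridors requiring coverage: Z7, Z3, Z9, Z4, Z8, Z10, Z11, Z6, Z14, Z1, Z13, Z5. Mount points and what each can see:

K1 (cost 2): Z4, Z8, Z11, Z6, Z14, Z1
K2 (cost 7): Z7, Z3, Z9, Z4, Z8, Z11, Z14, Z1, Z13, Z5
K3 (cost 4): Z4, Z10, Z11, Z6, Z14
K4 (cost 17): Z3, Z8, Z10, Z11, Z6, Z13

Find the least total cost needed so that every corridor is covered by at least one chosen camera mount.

K2, K3 cover every corridor at cost 7 + 4 = 11.
Any cover uses at least 2 camera mounts; among all covering selections none totals below 11.

11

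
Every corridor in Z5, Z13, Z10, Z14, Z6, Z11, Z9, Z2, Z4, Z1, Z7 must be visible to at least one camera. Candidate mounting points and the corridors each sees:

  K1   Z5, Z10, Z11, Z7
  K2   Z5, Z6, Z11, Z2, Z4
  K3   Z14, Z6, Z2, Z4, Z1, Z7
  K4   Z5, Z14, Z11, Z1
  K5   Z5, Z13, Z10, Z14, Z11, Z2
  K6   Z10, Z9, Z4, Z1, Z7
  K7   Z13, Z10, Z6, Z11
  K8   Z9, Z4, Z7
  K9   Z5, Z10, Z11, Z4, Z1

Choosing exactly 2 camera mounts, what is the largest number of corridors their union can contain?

10

Choosing K3, K5 covers {Z5, Z13, Z10, Z14, Z6, Z11, Z2, Z4, Z1, Z7} — 10 corridors.
No choice of 2 camera mounts does better; here Z9 is left uncovered.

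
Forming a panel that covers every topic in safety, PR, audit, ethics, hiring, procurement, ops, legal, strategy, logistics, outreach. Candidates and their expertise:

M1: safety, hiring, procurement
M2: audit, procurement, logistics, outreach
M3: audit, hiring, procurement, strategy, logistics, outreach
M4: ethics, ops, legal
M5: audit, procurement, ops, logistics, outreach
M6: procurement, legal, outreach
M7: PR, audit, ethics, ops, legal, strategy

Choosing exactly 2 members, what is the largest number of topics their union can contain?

10

Choosing M3, M7 covers {PR, audit, ethics, hiring, procurement, ops, legal, strategy, logistics, outreach} — 10 topics.
No choice of 2 members does better; here safety is left uncovered.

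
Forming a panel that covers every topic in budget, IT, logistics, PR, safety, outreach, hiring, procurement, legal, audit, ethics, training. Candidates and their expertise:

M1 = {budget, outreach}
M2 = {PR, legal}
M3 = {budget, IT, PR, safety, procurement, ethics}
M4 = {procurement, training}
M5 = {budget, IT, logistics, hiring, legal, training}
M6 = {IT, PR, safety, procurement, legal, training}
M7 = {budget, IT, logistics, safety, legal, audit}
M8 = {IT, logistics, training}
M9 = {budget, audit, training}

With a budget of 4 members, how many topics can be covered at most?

12

Choosing M1, M3, M5, M7 covers {budget, IT, logistics, PR, safety, outreach, hiring, procurement, legal, audit, ethics, training} — 12 topics.
That is all 12 topics.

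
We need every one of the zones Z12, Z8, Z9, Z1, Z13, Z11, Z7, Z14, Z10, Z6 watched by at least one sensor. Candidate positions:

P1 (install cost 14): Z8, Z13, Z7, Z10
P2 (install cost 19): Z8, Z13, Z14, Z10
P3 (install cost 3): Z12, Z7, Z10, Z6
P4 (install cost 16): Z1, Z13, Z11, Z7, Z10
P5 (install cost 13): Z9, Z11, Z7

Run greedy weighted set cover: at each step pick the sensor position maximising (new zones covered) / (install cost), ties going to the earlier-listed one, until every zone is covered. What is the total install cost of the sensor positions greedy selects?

51

Pick 1: P3 adds 4 new (Z12, Z7, Z10, Z6) at install cost 3 (ratio 4/3).
Pick 2: P4 adds 3 new (Z1, Z13, Z11) at install cost 16 (ratio 3/16).
Pick 3: P2 adds 2 new (Z8, Z14) at install cost 19 (ratio 2/19).
Pick 4: P5 adds 1 new (Z9) at install cost 13 (ratio 1/13).
Greedy total install cost: 3 + 16 + 19 + 13 = 51.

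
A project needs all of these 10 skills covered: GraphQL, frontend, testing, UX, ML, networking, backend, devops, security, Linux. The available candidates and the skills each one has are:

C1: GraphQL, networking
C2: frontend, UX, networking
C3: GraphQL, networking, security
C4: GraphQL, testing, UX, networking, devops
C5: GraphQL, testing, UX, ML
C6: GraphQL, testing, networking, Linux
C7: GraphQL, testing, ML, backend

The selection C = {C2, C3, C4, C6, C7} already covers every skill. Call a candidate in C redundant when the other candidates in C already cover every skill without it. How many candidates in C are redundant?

Drop C2: frontend uncovered — not redundant.
Drop C3: security uncovered — not redundant.
Drop C4: devops uncovered — not redundant.
Drop C6: Linux uncovered — not redundant.
Drop C7: ML, backend uncovered — not redundant.
None of the candidates in C is redundant.

0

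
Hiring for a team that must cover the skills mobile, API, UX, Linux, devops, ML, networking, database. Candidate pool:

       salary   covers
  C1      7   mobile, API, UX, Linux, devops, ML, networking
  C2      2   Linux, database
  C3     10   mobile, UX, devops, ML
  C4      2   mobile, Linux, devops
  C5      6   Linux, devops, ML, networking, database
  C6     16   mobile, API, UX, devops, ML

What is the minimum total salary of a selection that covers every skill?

C1, C2 cover every skill at salary 7 + 2 = 9.
Any cover uses at least 2 candidates; among all covering selections none totals below 9.

9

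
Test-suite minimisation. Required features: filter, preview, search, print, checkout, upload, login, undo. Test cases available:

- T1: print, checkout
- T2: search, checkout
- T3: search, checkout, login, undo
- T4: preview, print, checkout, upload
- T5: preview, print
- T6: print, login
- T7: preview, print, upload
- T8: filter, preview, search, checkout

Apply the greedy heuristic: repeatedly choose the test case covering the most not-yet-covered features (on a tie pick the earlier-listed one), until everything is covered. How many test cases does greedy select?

3

Pick 1: T3 covers 4 new features (search, checkout, login, undo).
Pick 2: T4 covers 3 new features (preview, print, upload).
Pick 3: T8 covers 1 new features (filter).
Greedy uses 3 test cases.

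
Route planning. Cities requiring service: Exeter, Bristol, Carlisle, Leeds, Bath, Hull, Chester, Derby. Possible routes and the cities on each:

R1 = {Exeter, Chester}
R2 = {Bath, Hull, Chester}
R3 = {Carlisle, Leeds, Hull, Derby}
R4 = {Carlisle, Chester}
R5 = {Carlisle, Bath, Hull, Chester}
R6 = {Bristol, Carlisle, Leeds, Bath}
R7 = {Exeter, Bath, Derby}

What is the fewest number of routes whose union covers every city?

3

R1, R3, R6 together cover {Exeter, Bristol, Carlisle, Leeds, Bath, Hull, Chester, Derby} — every city.
No 2 of the 7 routes cover everything (all 21 pairs fall short), so 3 is minimum.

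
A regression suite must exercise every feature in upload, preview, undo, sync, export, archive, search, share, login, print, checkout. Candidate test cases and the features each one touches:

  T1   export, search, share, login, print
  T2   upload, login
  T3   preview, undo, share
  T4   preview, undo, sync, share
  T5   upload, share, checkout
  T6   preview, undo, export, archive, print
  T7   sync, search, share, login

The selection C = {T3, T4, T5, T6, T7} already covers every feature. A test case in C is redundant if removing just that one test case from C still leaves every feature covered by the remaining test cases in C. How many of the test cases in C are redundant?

Drop T3: the rest still cover every feature — redundant.
Drop T4: the rest still cover every feature — redundant.
Drop T5: upload, checkout uncovered — not redundant.
Drop T6: export, archive, print uncovered — not redundant.
Drop T7: search, login uncovered — not redundant.
2 redundant: T3, T4.

2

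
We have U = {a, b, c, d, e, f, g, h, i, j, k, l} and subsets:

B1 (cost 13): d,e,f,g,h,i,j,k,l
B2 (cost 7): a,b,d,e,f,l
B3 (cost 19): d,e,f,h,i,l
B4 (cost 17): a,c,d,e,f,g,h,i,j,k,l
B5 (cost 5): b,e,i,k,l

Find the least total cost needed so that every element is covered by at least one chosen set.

B4, B5 cover every element at cost 17 + 5 = 22.
Any cover uses at least 2 sets; among all covering selections none totals below 22.
Greedy by coverage-per-cost would pick B5, B2, B4 for 29 — worse than the optimum 22.

22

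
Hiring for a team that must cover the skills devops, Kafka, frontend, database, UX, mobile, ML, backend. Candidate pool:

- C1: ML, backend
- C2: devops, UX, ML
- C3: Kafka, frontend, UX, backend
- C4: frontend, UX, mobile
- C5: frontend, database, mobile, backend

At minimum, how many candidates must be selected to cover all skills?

3

C2, C3, C5 together cover {devops, Kafka, frontend, database, UX, mobile, ML, backend} — every skill.
No 2 of the 5 candidates cover everything (all 10 pairs fall short), so 3 is minimum.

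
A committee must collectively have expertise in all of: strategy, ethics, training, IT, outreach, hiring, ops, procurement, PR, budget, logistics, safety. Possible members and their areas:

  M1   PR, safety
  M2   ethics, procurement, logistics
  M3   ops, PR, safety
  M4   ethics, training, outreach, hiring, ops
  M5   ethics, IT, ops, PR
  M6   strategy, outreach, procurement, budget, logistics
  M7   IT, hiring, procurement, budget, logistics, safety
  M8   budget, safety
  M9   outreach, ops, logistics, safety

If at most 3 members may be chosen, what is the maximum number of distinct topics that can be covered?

11

Choosing M1, M4, M6 covers {strategy, ethics, training, outreach, hiring, ops, procurement, PR, budget, logistics, safety} — 11 topics.
No choice of 3 members does better; here IT is left uncovered.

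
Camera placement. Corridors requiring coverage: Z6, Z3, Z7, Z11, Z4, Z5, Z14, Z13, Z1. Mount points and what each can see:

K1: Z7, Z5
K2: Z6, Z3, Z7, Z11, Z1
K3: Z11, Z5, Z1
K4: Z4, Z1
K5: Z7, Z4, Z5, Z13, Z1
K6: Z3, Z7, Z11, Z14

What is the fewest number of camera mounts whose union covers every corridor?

K2, K5, K6 together cover {Z6, Z3, Z7, Z11, Z4, Z5, Z14, Z13, Z1} — every corridor.
No 2 of the 6 camera mounts cover everything (all 15 pairs fall short), so 3 is minimum.

3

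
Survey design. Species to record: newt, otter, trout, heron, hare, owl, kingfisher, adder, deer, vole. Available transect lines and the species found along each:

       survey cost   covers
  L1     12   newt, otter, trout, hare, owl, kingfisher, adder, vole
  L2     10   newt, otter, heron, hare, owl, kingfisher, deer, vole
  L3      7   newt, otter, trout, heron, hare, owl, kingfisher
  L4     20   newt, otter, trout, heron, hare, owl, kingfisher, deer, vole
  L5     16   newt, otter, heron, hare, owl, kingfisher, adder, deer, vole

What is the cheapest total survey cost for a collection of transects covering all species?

22

L1, L2 cover every species at survey cost 12 + 10 = 22.
Any cover uses at least 2 transects; among all covering selections none totals below 22.
Greedy by coverage-per-survey cost would pick L3, L2, L1 for 29 — worse than the optimum 22.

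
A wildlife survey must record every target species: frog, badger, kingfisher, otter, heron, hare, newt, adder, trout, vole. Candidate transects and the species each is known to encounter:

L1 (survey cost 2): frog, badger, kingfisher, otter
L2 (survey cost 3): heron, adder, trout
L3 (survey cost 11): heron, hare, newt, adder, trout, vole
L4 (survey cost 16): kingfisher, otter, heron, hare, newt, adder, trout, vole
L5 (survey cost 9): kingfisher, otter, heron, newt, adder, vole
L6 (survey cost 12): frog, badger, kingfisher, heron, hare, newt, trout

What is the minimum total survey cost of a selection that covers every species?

13

L1, L3 cover every species at survey cost 2 + 11 = 13.
Any cover uses at least 2 transects; among all covering selections none totals below 13.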